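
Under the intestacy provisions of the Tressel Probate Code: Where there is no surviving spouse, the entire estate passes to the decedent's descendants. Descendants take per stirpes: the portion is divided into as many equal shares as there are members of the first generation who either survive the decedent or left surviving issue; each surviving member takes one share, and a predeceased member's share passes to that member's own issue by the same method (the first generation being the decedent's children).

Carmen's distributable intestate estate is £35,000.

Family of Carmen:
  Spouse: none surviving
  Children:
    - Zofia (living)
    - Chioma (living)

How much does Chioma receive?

Chioma receives £17,500.

The entire £35,000 passes to the descendants.
That amount (£35,000) is divided into 2 shares of £17,500: Zofia and Chioma each take £17,500.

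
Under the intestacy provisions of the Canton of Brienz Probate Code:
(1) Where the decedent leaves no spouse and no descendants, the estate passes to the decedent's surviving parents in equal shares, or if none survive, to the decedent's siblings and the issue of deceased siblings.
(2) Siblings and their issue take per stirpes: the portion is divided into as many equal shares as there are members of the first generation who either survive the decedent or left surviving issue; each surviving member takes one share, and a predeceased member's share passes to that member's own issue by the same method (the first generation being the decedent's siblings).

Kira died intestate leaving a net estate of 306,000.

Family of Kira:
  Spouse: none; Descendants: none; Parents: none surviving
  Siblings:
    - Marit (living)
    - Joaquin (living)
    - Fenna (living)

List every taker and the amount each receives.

Marit: 102,000; Joaquin: 102,000; Fenna: 102,000

The entire 306,000 passes to the siblings and their issue.
That amount (306,000) is divided into 3 shares of 102,000: Marit, Joaquin, and Fenna each take 102,000.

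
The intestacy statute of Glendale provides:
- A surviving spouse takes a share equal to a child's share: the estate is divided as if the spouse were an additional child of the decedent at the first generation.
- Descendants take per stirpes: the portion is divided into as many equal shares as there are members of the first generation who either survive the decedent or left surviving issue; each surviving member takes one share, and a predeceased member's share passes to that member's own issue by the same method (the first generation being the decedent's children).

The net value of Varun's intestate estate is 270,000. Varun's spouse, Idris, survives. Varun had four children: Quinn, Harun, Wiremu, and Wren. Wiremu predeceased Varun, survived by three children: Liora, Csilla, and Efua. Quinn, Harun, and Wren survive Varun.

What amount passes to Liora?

The spouse counts as an additional share at the children's level, so there are 5 primary shares of 54,000. Idris takes one such share (54,000).
The children's combined portion (216,000) is divided into 4 shares of 54,000: Quinn, Harun, and Wren each take 54,000; Wiremu's 54,000 share passes to Wiremu's issue.
Wiremu's share (54,000) is divided into 3 shares of 18,000: Liora, Csilla, and Efua each take 18,000.

Liora receives 18,000.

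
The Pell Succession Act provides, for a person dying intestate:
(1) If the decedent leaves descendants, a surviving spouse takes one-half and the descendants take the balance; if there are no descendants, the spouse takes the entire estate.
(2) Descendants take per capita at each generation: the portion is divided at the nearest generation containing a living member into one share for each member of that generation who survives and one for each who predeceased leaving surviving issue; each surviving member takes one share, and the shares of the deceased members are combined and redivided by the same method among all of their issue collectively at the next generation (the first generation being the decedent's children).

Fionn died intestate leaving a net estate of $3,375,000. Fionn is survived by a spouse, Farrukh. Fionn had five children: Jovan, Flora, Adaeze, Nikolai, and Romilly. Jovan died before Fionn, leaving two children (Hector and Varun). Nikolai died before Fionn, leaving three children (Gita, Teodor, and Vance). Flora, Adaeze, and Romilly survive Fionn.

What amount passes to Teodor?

Farrukh takes one-half of $3,375,000 = $1,687,500. The remaining $1,687,500 passes to the descendants.
The descendants' portion ($1,687,500) is divided at the children's generation into 5 shares of $337,500. Flora, Adaeze, and Romilly each take $337,500. The 2 shares of the deceased (Jovan and Nikolai) are combined into a pool of $675,000.
That pool ($675,000) is divided at the grandchildren's generation equally among Hector, Varun, Gita, Teodor, and Vance: $135,000 each.

Teodor receives $135,000.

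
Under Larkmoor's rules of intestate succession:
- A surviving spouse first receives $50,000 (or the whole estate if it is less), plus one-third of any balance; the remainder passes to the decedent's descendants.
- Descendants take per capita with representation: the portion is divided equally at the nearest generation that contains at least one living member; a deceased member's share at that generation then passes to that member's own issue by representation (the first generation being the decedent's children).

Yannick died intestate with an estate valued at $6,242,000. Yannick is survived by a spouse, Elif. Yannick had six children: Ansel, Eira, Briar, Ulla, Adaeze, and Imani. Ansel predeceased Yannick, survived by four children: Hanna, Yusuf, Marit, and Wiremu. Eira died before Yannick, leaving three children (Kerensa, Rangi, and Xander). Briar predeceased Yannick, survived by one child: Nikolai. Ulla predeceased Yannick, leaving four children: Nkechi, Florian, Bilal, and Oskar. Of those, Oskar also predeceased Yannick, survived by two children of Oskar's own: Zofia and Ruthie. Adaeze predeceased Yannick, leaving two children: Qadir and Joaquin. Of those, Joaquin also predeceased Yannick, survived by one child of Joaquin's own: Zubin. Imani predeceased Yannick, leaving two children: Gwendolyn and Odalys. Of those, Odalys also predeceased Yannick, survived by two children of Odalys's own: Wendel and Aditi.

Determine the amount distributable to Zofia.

Zofia receives $129,000.

Elif first takes $50,000, leaving a balance of $6,192,000. Elif then takes one-third of the balance ($2,064,000), for a total of $2,114,000. The remaining $4,128,000 passes to the descendants.
No child survives, so the initial division is made at the grandchildren's generation.
The descendants' portion ($4,128,000) is divided into 16 shares of $258,000: Hanna, Yusuf, Marit, Wiremu, Kerensa, Rangi, Xander, Nikolai, Nkechi, Florian, Bilal, Qadir, and Gwendolyn each take $258,000; Oskar's $258,000 share passes to Oskar's issue; Joaquin's $258,000 share passes to Joaquin's issue; Odalys's $258,000 share passes to Odalys's issue.
Oskar's share ($258,000) is divided into 2 shares of $129,000: Zofia and Ruthie each take $129,000.
Joaquin's share ($258,000) passes entirely to Zubin.
Odalys's share ($258,000) is divided into 2 shares of $129,000: Wendel and Aditi each take $129,000.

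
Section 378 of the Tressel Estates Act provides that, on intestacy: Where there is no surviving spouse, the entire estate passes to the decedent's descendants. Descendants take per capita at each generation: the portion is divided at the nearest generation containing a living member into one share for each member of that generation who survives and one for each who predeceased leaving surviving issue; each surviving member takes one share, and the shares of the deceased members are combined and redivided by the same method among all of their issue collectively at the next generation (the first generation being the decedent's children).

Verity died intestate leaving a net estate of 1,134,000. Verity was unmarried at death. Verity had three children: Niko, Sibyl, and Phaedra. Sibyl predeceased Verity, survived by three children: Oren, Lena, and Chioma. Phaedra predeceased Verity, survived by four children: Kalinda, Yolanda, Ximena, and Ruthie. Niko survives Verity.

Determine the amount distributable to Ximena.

The entire 1,134,000 passes to the descendants.
That amount (1,134,000) is divided at the children's generation into 3 shares of 378,000. Niko takes 378,000. The 2 shares of the deceased (Sibyl and Phaedra) are combined into a pool of 756,000.
That pool (756,000) is divided at the grandchildren's generation equally among Oren, Lena, Chioma, Kalinda, Yolanda, Ximena, and Ruthie: 108,000 each.

Ximena receives 108,000.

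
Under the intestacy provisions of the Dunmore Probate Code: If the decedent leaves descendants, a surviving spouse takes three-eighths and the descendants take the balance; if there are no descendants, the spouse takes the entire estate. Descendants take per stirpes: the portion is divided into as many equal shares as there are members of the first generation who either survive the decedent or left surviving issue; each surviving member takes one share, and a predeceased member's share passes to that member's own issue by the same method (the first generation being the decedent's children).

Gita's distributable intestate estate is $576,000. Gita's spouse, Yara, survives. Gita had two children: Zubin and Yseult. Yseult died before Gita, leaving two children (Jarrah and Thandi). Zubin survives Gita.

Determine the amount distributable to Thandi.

Yara takes three-eighths of $576,000 = $216,000. The remaining $360,000 passes to the descendants.
The descendants' portion ($360,000) is divided into 2 shares of $180,000: Zubin takes $180,000; Yseult's $180,000 share passes to Yseult's issue.
Yseult's share ($180,000) is divided into 2 shares of $90,000: Jarrah and Thandi each take $90,000.

Thandi receives $90,000.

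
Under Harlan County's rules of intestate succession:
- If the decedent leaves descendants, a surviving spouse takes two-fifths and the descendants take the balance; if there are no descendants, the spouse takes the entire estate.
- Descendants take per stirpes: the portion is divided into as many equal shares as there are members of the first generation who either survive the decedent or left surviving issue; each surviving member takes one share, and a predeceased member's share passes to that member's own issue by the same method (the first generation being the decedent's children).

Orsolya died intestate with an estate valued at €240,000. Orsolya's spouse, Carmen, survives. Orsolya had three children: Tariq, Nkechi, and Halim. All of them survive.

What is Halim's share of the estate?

Halim receives €48,000.

Carmen takes two-fifths of €240,000 = €96,000. The remaining €144,000 passes to the descendants.
The descendants' portion (€144,000) is divided into 3 shares of €48,000: Tariq, Nkechi, and Halim each take €48,000.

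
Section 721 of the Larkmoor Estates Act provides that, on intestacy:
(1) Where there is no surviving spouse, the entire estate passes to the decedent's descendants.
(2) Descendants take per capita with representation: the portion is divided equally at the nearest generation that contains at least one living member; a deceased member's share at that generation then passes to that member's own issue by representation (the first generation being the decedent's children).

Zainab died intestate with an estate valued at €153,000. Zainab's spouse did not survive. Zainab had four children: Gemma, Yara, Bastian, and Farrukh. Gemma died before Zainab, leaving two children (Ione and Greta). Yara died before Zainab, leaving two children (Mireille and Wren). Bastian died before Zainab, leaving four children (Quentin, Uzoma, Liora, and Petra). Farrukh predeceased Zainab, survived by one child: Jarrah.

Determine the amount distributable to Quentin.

Quentin receives €17,000.

The entire €153,000 passes to the descendants.
No child survives, so the initial division is made at the grandchildren's generation.
That amount (€153,000) is divided into 9 shares of €17,000: Ione, Greta, Mireille, Wren, Quentin, Uzoma, Liora, Petra, and Jarrah each take €17,000.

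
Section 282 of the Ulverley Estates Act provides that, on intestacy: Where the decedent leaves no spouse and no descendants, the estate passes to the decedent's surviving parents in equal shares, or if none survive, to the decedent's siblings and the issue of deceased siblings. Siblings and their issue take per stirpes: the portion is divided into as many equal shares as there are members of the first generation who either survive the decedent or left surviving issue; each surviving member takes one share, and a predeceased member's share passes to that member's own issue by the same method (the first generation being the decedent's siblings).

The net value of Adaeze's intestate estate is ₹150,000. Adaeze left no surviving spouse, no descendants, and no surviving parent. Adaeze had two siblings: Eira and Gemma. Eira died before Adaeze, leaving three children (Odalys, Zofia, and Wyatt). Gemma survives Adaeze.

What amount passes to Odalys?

Odalys receives ₹25,000.

The entire ₹150,000 passes to the siblings and their issue.
That amount (₹150,000) is divided into 2 shares of ₹75,000: Gemma takes ₹75,000; Eira's ₹75,000 share passes to Eira's issue.
Eira's share (₹75,000) is divided into 3 shares of ₹25,000: Odalys, Zofia, and Wyatt each take ₹25,000.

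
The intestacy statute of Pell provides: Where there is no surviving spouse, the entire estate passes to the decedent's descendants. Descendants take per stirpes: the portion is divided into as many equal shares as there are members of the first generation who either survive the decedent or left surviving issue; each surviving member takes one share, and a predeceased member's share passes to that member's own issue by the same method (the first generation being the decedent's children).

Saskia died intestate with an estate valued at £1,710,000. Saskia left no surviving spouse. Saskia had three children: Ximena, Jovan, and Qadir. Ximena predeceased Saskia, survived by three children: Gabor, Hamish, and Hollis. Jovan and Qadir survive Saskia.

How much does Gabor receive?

The entire £1,710,000 passes to the descendants.
That amount (£1,710,000) is divided into 3 shares of £570,000: Jovan and Qadir each take £570,000; Ximena's £570,000 share passes to Ximena's issue.
Ximena's share (£570,000) is divided into 3 shares of £190,000: Gabor, Hamish, and Hollis each take £190,000.

Gabor receives £190,000.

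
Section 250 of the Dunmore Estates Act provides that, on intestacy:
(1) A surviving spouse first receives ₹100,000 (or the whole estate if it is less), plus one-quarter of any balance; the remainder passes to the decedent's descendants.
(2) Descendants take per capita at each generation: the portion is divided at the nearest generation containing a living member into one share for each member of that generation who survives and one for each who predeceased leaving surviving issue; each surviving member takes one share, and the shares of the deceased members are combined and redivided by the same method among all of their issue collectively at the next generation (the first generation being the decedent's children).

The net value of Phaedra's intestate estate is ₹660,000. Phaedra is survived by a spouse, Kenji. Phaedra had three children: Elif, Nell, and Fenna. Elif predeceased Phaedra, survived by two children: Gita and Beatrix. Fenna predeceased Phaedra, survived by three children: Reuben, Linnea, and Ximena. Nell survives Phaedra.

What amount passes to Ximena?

Ximena receives ₹56,000.

Kenji first takes ₹100,000, leaving a balance of ₹560,000. Kenji then takes one-quarter of the balance (₹140,000), for a total of ₹240,000. The remaining ₹420,000 passes to the descendants.
The descendants' portion (₹420,000) is divided at the children's generation into 3 shares of ₹140,000. Nell takes ₹140,000. The 2 shares of the deceased (Elif and Fenna) are combined into a pool of ₹280,000.
That pool (₹280,000) is divided at the grandchildren's generation equally among Gita, Beatrix, Reuben, Linnea, and Ximena: ₹56,000 each.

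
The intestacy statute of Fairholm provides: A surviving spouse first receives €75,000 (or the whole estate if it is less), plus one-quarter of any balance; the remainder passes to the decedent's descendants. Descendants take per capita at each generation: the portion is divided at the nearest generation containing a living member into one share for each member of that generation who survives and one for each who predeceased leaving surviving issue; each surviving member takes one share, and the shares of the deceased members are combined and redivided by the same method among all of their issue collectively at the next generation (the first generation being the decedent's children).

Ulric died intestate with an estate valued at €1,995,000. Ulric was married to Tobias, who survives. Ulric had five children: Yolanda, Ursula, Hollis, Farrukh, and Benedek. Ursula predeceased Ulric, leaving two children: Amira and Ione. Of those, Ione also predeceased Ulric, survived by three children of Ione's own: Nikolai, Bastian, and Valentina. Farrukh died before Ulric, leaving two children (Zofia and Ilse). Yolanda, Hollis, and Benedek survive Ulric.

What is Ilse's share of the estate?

Ilse receives €144,000.

Tobias first takes €75,000, leaving a balance of €1,920,000. Tobias then takes one-quarter of the balance (€480,000), for a total of €555,000. The remaining €1,440,000 passes to the descendants.
The descendants' portion (€1,440,000) is divided at the children's generation into 5 shares of €288,000. Yolanda, Hollis, and Benedek each take €288,000. The 2 shares of the deceased (Ursula and Farrukh) are combined into a pool of €576,000.
That pool (€576,000) is divided at the grandchildren's generation into 4 shares of €144,000. Amira, Zofia, and Ilse each take €144,000. The remaining share for the deceased Ione (€144,000) is carried to the next generation.
That pool (€144,000) is divided at the great-grandchildren's generation equally among Nikolai, Bastian, and Valentina: €48,000 each.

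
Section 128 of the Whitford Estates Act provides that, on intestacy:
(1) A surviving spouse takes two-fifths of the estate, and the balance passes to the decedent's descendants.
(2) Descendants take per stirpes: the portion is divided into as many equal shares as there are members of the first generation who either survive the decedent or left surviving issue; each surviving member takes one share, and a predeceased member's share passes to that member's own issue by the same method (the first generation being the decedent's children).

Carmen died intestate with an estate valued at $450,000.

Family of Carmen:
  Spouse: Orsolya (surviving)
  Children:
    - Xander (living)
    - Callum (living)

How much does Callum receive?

Orsolya takes two-fifths of $450,000 = $180,000. The remaining $270,000 passes to the descendants.
The descendants' portion ($270,000) is divided into 2 shares of $135,000: Xander and Callum each take $135,000.

Callum receives $135,000.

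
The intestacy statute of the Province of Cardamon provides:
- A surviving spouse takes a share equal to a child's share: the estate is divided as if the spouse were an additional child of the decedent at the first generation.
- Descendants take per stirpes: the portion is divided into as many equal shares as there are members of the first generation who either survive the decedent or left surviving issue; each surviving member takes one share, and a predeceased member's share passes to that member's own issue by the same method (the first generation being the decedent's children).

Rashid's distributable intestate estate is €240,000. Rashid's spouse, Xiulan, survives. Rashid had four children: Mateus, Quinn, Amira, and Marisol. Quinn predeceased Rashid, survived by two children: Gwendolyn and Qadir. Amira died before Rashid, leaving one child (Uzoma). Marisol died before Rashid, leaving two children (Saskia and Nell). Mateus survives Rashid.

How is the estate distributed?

Xiulan: €48,000; Mateus: €48,000; Gwendolyn: €24,000; Qadir: €24,000; Uzoma: €48,000; Saskia: €24,000; Nell: €24,000

The spouse counts as an additional share at the children's level, so there are 5 primary shares of €48,000. Xiulan takes one such share (€48,000).
The children's combined portion (€192,000) is divided into 4 shares of €48,000: Mateus takes €48,000; Quinn's €48,000 share passes to Quinn's issue; Amira's €48,000 share passes to Amira's issue; Marisol's €48,000 share passes to Marisol's issue.
Quinn's share (€48,000) is divided into 2 shares of €24,000: Gwendolyn and Qadir each take €24,000.
Amira's share (€48,000) passes entirely to Uzoma.
Marisol's share (€48,000) is divided into 2 shares of €24,000: Saskia and Nell each take €24,000.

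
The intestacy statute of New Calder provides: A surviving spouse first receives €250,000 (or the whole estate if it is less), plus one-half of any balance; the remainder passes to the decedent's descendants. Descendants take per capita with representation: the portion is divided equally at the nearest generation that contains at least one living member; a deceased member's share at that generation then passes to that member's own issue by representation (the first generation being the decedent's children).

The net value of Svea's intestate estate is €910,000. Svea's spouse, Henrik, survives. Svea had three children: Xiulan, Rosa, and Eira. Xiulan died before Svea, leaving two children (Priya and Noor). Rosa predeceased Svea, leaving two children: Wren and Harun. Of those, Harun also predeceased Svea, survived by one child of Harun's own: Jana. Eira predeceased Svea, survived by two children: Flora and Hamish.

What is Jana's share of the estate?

Jana receives €55,000.

Henrik first takes €250,000, leaving a balance of €660,000. Henrik then takes one-half of the balance (€330,000), for a total of €580,000. The remaining €330,000 passes to the descendants.
No child survives, so the initial division is made at the grandchildren's generation.
The descendants' portion (€330,000) is divided into 6 shares of €55,000: Priya, Noor, Wren, Flora, and Hamish each take €55,000; Harun's €55,000 share passes to Harun's issue.
Harun's share (€55,000) passes entirely to Jana.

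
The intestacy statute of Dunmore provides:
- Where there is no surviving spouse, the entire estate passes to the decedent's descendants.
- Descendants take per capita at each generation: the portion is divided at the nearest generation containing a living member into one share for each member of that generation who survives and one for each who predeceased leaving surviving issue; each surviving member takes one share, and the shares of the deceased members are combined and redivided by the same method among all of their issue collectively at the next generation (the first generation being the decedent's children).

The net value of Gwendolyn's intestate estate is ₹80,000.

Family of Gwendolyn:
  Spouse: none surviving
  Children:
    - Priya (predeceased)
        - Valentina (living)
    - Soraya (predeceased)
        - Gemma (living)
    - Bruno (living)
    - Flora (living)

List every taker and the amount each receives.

The entire ₹80,000 passes to the descendants.
That amount (₹80,000) is divided at the children's generation into 4 shares of ₹20,000. Bruno and Flora each take ₹20,000. The 2 shares of the deceased (Priya and Soraya) are combined into a pool of ₹40,000.
That pool (₹40,000) is divided at the grandchildren's generation equally among Valentina and Gemma: ₹20,000 each.

Valentina: ₹20,000; Gemma: ₹20,000; Bruno: ₹20,000; Flora: ₹20,000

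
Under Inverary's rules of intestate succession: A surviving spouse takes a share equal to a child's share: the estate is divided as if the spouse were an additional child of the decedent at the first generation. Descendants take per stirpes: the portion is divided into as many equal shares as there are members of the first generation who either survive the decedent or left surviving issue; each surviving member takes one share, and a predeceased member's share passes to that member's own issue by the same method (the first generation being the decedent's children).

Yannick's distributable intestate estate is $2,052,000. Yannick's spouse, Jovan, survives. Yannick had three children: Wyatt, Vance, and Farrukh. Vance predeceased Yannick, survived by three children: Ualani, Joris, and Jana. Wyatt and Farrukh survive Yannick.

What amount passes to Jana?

The spouse counts as an additional share at the children's level, so there are 4 primary shares of $513,000. Jovan takes one such share ($513,000).
The children's combined portion ($1,539,000) is divided into 3 shares of $513,000: Wyatt and Farrukh each take $513,000; Vance's $513,000 share passes to Vance's issue.
Vance's share ($513,000) is divided into 3 shares of $171,000: Ualani, Joris, and Jana each take $171,000.

Jana receives $171,000.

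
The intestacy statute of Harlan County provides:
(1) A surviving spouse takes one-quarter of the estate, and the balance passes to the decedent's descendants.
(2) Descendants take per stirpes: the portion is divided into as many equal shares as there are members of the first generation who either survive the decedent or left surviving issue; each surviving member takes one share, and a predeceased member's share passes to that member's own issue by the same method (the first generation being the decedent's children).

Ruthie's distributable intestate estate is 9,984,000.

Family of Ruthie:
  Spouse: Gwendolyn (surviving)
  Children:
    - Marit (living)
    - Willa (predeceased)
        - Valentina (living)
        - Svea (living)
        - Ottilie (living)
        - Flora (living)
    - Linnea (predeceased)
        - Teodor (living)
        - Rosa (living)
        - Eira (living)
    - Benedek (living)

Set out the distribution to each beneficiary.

Gwendolyn takes one-quarter of 9,984,000 = 2,496,000. The remaining 7,488,000 passes to the descendants.
The descendants' portion (7,488,000) is divided into 4 shares of 1,872,000: Marit and Benedek each take 1,872,000; Willa's 1,872,000 share passes to Willa's issue; Linnea's 1,872,000 share passes to Linnea's issue.
Willa's share (1,872,000) is divided into 4 shares of 468,000: Valentina, Svea, Ottilie, and Flora each take 468,000.
Linnea's share (1,872,000) is divided into 3 shares of 624,000: Teodor, Rosa, and Eira each take 624,000.

Gwendolyn: 2,496,000; Marit: 1,872,000; Valentina: 468,000; Svea: 468,000; Ottilie: 468,000; Flora: 468,000; Teodor: 624,000; Rosa: 624,000; Eira: 624,000; Benedek: 1,872,000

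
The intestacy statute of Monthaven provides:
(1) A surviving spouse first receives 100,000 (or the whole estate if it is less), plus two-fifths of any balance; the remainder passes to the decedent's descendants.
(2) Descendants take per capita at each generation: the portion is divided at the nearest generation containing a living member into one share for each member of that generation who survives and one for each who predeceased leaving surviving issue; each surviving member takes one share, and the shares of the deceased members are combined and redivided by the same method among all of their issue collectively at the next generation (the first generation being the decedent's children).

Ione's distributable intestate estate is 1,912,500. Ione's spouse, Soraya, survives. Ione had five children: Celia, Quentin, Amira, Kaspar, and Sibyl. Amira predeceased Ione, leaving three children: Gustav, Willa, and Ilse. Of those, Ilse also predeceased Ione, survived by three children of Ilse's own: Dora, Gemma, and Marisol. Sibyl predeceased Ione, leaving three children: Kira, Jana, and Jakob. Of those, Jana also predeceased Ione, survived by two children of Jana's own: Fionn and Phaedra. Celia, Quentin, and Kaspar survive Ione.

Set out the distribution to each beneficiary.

Soraya first takes 100,000, leaving a balance of 1,812,500. Soraya then takes two-fifths of the balance (725,000), for a total of 825,000. The remaining 1,087,500 passes to the descendants.
The descendants' portion (1,087,500) is divided at the children's generation into 5 shares of 217,500. Celia, Quentin, and Kaspar each take 217,500. The 2 shares of the deceased (Amira and Sibyl) are combined into a pool of 435,000.
That pool (435,000) is divided at the grandchildren's generation into 6 shares of 72,500. Gustav, Willa, Kira, and Jakob each take 72,500. The 2 shares of the deceased (Ilse and Jana) are combined into a pool of 145,000.
That pool (145,000) is divided at the great-grandchildren's generation equally among Dora, Gemma, Marisol, Fionn, and Phaedra: 29,000 each.

Soraya: 825,000; Celia: 217,500; Quentin: 217,500; Gustav: 72,500; Willa: 72,500; Dora: 29,000; Gemma: 29,000; Marisol: 29,000; Kaspar: 217,500; Kira: 72,500; Fionn: 29,000; Phaedra: 29,000; Jakob: 72,500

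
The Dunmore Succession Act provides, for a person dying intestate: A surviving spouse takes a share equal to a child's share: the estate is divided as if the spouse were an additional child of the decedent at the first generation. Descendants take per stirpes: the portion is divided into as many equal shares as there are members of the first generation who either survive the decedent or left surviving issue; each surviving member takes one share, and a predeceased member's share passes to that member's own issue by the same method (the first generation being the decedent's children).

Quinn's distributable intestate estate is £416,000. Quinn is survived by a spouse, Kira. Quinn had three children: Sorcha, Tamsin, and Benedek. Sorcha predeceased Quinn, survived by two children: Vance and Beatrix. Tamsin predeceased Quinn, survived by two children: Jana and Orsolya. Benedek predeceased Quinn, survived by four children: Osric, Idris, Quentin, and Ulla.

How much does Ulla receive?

Ulla receives £26,000.

The spouse counts as an additional share at the children's level, so there are 4 primary shares of £104,000. Kira takes one such share (£104,000).
The children's combined portion (£312,000) is divided into 3 shares of £104,000: Sorcha's £104,000 share passes to Sorcha's issue; Tamsin's £104,000 share passes to Tamsin's issue; Benedek's £104,000 share passes to Benedek's issue.
Sorcha's share (£104,000) is divided into 2 shares of £52,000: Vance and Beatrix each take £52,000.
Tamsin's share (£104,000) is divided into 2 shares of £52,000: Jana and Orsolya each take £52,000.
Benedek's share (£104,000) is divided into 4 shares of £26,000: Osric, Idris, Quentin, and Ulla each take £26,000.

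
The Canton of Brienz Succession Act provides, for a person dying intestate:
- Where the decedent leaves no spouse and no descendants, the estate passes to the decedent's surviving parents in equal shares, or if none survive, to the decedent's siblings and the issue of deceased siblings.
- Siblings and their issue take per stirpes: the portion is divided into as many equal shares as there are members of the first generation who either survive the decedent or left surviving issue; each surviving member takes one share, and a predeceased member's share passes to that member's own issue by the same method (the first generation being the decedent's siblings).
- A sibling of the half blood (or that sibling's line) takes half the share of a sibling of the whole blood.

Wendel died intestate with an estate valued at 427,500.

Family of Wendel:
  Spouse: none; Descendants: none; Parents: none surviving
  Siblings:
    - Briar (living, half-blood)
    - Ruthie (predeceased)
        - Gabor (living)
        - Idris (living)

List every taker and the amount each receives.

The entire 427,500 passes to the siblings and their issue.
Counting each half-blood sibling's line as half a unit, there are 3/2 units in 427,500, so one unit is 285,000. Whole-blood lines (Ruthie) take 285,000 each; half-blood lines (Briar) take 142,500 each.
Ruthie's share (285,000) is divided into 2 shares of 142,500: Gabor and Idris each take 142,500.

Briar: 142,500; Gabor: 142,500; Idris: 142,500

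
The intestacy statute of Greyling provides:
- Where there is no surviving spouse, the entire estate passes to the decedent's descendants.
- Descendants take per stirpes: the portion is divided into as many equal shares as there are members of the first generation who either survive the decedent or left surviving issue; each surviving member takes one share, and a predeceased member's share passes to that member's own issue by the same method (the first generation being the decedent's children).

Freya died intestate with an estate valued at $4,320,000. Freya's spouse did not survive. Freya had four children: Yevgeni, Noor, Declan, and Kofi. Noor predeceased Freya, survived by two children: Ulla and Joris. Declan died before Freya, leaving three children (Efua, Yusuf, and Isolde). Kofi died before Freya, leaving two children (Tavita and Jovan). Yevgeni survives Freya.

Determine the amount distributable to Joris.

The entire $4,320,000 passes to the descendants.
That amount ($4,320,000) is divided into 4 shares of $1,080,000: Yevgeni takes $1,080,000; Noor's $1,080,000 share passes to Noor's issue; Declan's $1,080,000 share passes to Declan's issue; Kofi's $1,080,000 share passes to Kofi's issue.
Noor's share ($1,080,000) is divided into 2 shares of $540,000: Ulla and Joris each take $540,000.
Declan's share ($1,080,000) is divided into 3 shares of $360,000: Efua, Yusuf, and Isolde each take $360,000.
Kofi's share ($1,080,000) is divided into 2 shares of $540,000: Tavita and Jovan each take $540,000.

Joris receives $540,000.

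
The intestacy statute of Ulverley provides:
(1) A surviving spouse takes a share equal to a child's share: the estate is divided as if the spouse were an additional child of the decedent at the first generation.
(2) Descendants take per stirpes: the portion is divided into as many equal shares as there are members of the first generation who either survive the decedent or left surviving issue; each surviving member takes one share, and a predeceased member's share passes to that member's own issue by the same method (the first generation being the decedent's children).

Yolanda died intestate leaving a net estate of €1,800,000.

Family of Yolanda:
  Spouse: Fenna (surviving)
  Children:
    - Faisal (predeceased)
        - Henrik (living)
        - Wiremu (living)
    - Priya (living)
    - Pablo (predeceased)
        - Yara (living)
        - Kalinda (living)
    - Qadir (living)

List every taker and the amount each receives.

The spouse counts as an additional share at the children's level, so there are 5 primary shares of €360,000. Fenna takes one such share (€360,000).
The children's combined portion (€1,440,000) is divided into 4 shares of €360,000: Priya and Qadir each take €360,000; Faisal's €360,000 share passes to Faisal's issue; Pablo's €360,000 share passes to Pablo's issue.
Faisal's share (€360,000) is divided into 2 shares of €180,000: Henrik and Wiremu each take €180,000.
Pablo's share (€360,000) is divided into 2 shares of €180,000: Yara and Kalinda each take €180,000.

Fenna: €360,000; Henrik: €180,000; Wiremu: €180,000; Priya: €360,000; Yara: €180,000; Kalinda: €180,000; Qadir: €360,000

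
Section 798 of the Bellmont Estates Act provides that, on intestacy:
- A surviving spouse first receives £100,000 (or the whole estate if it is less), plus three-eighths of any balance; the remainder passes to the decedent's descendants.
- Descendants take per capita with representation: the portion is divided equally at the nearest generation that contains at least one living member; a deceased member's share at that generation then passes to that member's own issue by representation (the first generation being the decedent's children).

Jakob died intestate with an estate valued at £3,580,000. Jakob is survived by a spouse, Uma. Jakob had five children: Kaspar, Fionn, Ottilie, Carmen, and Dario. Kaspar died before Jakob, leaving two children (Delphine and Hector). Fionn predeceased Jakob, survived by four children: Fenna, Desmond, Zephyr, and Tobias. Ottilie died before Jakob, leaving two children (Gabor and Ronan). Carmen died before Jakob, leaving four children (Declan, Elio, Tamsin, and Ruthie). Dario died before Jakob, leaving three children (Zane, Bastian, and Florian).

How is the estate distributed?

Uma: £1,405,000; Delphine: £145,000; Hector: £145,000; Fenna: £145,000; Desmond: £145,000; Zephyr: £145,000; Tobias: £145,000; Gabor: £145,000; Ronan: £145,000; Declan: £145,000; Elio: £145,000; Tamsin: £145,000; Ruthie: £145,000; Zane: £145,000; Bastian: £145,000; Florian: £145,000

Uma first takes £100,000, leaving a balance of £3,480,000. Uma then takes three-eighths of the balance (£1,305,000), for a total of £1,405,000. The remaining £2,175,000 passes to the descendants.
No child survives, so the initial division is made at the grandchildren's generation.
The descendants' portion (£2,175,000) is divided into 15 shares of £145,000: Delphine, Hector, Fenna, Desmond, Zephyr, Tobias, Gabor, Ronan, Declan, Elio, Tamsin, Ruthie, Zane, Bastian, and Florian each take £145,000.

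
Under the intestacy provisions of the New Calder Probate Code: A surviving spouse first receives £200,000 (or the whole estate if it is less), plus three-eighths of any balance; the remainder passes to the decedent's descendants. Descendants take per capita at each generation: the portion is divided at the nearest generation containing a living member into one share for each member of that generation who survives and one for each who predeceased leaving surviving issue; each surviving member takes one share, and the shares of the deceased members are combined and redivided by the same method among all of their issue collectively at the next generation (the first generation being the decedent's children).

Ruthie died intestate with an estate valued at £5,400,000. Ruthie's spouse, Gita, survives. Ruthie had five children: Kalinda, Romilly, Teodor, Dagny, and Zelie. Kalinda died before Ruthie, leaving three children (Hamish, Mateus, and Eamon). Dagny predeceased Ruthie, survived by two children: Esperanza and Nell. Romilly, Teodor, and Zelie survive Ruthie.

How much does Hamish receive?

Hamish receives £260,000.

Gita first takes £200,000, leaving a balance of £5,200,000. Gita then takes three-eighths of the balance (£1,950,000), for a total of £2,150,000. The remaining £3,250,000 passes to the descendants.
The descendants' portion (£3,250,000) is divided at the children's generation into 5 shares of £650,000. Romilly, Teodor, and Zelie each take £650,000. The 2 shares of the deceased (Kalinda and Dagny) are combined into a pool of £1,300,000.
That pool (£1,300,000) is divided at the grandchildren's generation equally among Hamish, Mateus, Eamon, Esperanza, and Nell: £260,000 each.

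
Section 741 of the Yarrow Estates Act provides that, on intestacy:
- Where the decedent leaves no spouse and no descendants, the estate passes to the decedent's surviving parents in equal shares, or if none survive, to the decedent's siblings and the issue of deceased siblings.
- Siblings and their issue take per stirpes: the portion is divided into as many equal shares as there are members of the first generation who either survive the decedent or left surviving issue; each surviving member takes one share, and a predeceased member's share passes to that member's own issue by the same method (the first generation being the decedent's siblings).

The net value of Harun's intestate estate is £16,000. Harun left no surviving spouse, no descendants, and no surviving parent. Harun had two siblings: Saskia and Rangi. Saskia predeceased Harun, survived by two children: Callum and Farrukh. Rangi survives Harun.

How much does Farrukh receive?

The entire £16,000 passes to the siblings and their issue.
That amount (£16,000) is divided into 2 shares of £8,000: Rangi takes £8,000; Saskia's £8,000 share passes to Saskia's issue.
Saskia's share (£8,000) is divided into 2 shares of £4,000: Callum and Farrukh each take £4,000.

Farrukh receives £4,000.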